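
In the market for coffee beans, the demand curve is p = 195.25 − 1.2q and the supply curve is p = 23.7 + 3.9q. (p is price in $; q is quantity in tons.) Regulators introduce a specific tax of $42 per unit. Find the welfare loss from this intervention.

Competitive equilibrium: 195.25 − 1.2q = 23.7 + 3.9q → q* = 33.6373, p* = 154.8853.
With the tax, the buyer price exceeds the seller price by 42: (195.25 − 1.2q) − (23.7 + 3.9q) = 42 → q' = 25.402.
Δq = 33.6373 − 25.402 = 8.2353; the wedge equals the tax, 42.
DWL = ½ × 8.2353 × 42 = $172.94.

$172.94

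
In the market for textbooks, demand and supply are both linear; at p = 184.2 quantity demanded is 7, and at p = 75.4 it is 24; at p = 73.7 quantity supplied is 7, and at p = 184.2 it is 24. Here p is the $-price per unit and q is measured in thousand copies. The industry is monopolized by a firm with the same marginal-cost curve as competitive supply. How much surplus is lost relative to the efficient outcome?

Demand slope = (75.4 − 184.2)/(24 − 7) = −6.4, so p = 229 − 6.4q.
Supply slope = (184.2 − 73.7)/(24 − 7) = 6.5, so p = 28.2 + 6.5q.
Competitive equilibrium: 229 − 6.4q = 28.2 + 6.5q → q* = 15.5659, p* = 129.3783.
Marginal revenue: MR = 229 − 12.8q. Set MR = MC: 229 − 12.8q = 28.2 + 6.5q → q_m = 10.4041.
Price p_m = 229 − 6.4·10.4041 = 162.4138; MC(q_m) = 28.2 + 6.5·10.4041 = 95.8267.
Competitive q* = 15.5659, so Δq = 5.1618; wedge = 162.4138 − 95.8267 = 66.5871.
Deadweight loss = ½ × 5.1618 × 66.5871 = $171.85 thousand.

$171.85 thousand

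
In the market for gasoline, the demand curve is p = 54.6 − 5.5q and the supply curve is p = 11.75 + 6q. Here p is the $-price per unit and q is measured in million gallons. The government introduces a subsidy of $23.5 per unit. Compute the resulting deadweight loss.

Competitive equilibrium: 54.6 − 5.5q = 11.75 + 6q → q* = 3.7261, p* = 34.1065.
The subsidy lowers effective supply by 23.5: p = 6q − 11.75.
New quantity: 54.6 − 5.5q = 6q − 11.75 → q' = 5.7696.
Overproduction Δq = 5.7696 − 3.7261 = 2.0435; wedge = subsidy = 23.5.
Deadweight loss = ½ × 2.0435 × 23.5 = $24.01 million.

$24.01 million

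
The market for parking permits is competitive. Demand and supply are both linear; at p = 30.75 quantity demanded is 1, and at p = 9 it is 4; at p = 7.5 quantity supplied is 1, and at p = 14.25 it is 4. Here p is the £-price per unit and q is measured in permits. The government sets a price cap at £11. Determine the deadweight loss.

Demand slope = (9 − 30.75)/(4 − 1) = −7.25, so p = 38 − 7.25q.
Supply slope = (14.25 − 7.5)/(4 − 1) = 2.25, so p = 5.25 + 2.25q.
Competitive equilibrium: 38 − 7.25q = 5.25 + 2.25q → q* = 3.4474, p* = 13.0066.
At the ceiling p = 11, quantity supplied = (11 − 5.25)/2.25 = 2.5556.
Willingness to pay at q' = 2.5556: 38 − 7.25·2.5556 = 19.4719.
Δq = 3.4474 − 2.5556 = 0.8918; wedge = 19.4719 − 11 = 8.4719.
The triangle = ½ × 0.8918 × 8.4719 = £3.78.

£3.78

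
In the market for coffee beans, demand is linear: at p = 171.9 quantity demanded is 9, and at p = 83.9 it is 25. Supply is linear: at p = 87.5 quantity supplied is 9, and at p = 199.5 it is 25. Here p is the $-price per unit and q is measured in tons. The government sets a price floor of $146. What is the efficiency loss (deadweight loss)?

$26.08

Demand slope = (83.9 − 171.9)/(25 − 9) = −5.5, so p = 221.4 − 5.5q.
Supply slope = (199.5 − 87.5)/(25 − 9) = 7, so p = 24.5 + 7q.
Competitive equilibrium: 221.4 − 5.5q = 24.5 + 7q → q* = 15.752, p* = 134.764.
At the floor p = 146, quantity demanded = (221.4 − 146)/5.5 = 13.7091.
Sellers' marginal cost at q' = 13.7091: 24.5 + 7·13.7091 = 120.4637.
Δq = 15.752 − 13.7091 = 2.0429; wedge = 146 − 120.4637 = 25.5363.
Welfare loss = ½ × 2.0429 × 25.5363 = $26.08.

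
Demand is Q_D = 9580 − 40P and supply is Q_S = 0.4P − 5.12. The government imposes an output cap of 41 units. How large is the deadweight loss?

3004.37

In inverse form: demand P = 239.5 − 0.025Q, supply P = 12.8 + 2.5Q.
Competitive equilibrium: 239.5 − 0.025Q = 12.8 + 2.5Q → Q* = 89.7822, P* = 237.2554.
At Q = 41: demand price = 239.5 − 0.025·41 = 238.475; supply price = 12.8 + 2.5·41 = 115.3.
ΔQ = 89.7822 − 41 = 48.7822; wedge = 238.475 − 115.3 = 123.175.
The triangle = ½ × 48.7822 × 123.175 = 3004.37.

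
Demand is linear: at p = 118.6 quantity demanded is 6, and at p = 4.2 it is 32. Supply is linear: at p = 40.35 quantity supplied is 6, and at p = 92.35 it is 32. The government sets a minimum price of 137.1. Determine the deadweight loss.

Demand slope = (4.2 − 118.6)/(32 − 6) = −4.4, so p = 145 − 4.4q.
Supply slope = (92.35 − 40.35)/(32 − 6) = 2, so p = 28.35 + 2q.
Competitive equilibrium: 145 − 4.4q = 28.35 + 2q → q* = 18.2266, p* = 64.8031.
At the floor p = 137.1, quantity demanded = (145 − 137.1)/4.4 = 1.7955.
Sellers' marginal cost at q' = 1.7955: 28.35 + 2·1.7955 = 31.941.
Δq = 18.2266 − 1.7955 = 16.4311; wedge = 137.1 − 31.941 = 105.159.
Deadweight loss = ½ × 16.4311 × 105.159 = 863.94.

863.94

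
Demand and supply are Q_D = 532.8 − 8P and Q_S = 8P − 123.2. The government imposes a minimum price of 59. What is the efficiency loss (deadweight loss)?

2592

In inverse form: demand P = 66.6 − 0.125Q, supply P = 15.4 + 0.125Q.
Competitive equilibrium: 66.6 − 0.125Q = 15.4 + 0.125Q → Q* = 204.8, P* = 41.
At the floor P = 59, quantity demanded = (66.6 − 59)/0.125 = 60.8.
Sellers' marginal cost at Q' = 60.8: 15.4 + 0.125·60.8 = 23.
ΔQ = 204.8 − 60.8 = 144; wedge = 59 − 23 = 36.
Deadweight loss = ½ × 144 × 36 = 2592.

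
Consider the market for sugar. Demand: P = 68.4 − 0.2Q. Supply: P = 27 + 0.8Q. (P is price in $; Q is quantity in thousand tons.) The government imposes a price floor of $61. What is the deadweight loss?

$9.68 thousand

Competitive equilibrium: 68.4 − 0.2Q = 27 + 0.8Q → Q* = 41.4, P* = 60.12.
At the floor P = 61, quantity demanded = (68.4 − 61)/0.2 = 37.
Sellers' marginal cost at Q' = 37: 27 + 0.8·37 = 56.6.
ΔQ = 41.4 − 37 = 4.4; wedge = 61 − 56.6 = 4.4.
The triangle = ½ × 4.4 × 4.4 = $9.68 thousand.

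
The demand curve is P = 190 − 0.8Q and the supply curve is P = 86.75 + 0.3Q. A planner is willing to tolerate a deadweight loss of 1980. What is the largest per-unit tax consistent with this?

Competitive equilibrium: 190 − 0.8Q = 86.75 + 0.3Q → Q* = 93.8636, P* = 114.9091.
A tax t gives ΔQ = t/1.1 and wedge t, so DWL = t²/2.2.
t²/2.2 = 1980 → t² = 4356 → t = 66.

66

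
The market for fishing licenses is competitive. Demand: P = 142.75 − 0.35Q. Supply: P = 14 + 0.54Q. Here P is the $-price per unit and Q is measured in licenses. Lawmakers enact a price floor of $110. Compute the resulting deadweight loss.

$1161.60

Competitive equilibrium: 142.75 − 0.35Q = 14 + 0.54Q → Q* = 144.6629, P* = 92.118.
At the floor P = 110, quantity demanded = (142.75 − 110)/0.35 = 93.5714.
Sellers' marginal cost at Q' = 93.5714: 14 + 0.54·93.5714 = 64.5286.
ΔQ = 144.6629 − 93.5714 = 51.0915; wedge = 110 − 64.5286 = 45.4714.
DWL = ½ × 51.0915 × 45.4714 = $1161.60.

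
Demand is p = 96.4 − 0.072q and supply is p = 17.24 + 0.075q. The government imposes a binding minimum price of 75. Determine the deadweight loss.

4278.92

Competitive equilibrium: 96.4 − 0.072q = 17.24 + 0.075q → q* = 538.5034, p* = 57.6278.
At the floor p = 75, quantity demanded = (96.4 − 75)/0.072 = 297.2222.
Sellers' marginal cost at q' = 297.2222: 17.24 + 0.075·297.2222 = 39.5317.
Δq = 538.5034 − 297.2222 = 241.2812; wedge = 75 − 39.5317 = 35.4683.
Deadweight loss = ½ × 241.2812 × 35.4683 = 4278.92.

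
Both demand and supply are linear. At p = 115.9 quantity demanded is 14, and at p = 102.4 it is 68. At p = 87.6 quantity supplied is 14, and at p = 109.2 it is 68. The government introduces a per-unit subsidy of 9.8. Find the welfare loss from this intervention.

Demand slope = (102.4 − 115.9)/(68 − 14) = −0.25, so p = 119.4 − 0.25q.
Supply slope = (109.2 − 87.6)/(68 − 14) = 0.4, so p = 82 + 0.4q.
Competitive equilibrium: 119.4 − 0.25q = 82 + 0.4q → q* = 57.5385, p* = 105.0154.
The subsidy lowers effective supply by 9.8: p = 72.2 + 0.4q.
New quantity: 119.4 − 0.25q = 72.2 + 0.4q → q' = 72.6154.
Overproduction Δq = 72.6154 − 57.5385 = 15.0769; wedge = subsidy = 9.8.
DWL = ½ × 15.0769 × 9.8 = 73.88.

73.88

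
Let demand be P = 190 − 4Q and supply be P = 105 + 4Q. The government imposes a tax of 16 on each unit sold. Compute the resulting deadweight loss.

Competitive equilibrium: 190 − 4Q = 105 + 4Q → Q* = 10.625, P* = 147.5.
With the tax, the buyer price exceeds the seller price by 16: (190 − 4Q) − (105 + 4Q) = 16 → Q' = 8.625.
ΔQ = 10.625 − 8.625 = 2; the wedge equals the tax, 16.
DWL = ½ × 2 × 16 = 16.

16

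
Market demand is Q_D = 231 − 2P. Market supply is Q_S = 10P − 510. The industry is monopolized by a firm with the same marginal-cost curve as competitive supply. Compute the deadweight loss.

716.30

In inverse form: demand P = 115.5 − 0.5Q, supply P = 51 + 0.1Q.
Competitive equilibrium: 115.5 − 0.5Q = 51 + 0.1Q → Q* = 107.5, P* = 61.75.
Marginal revenue: MR = 115.5 − Q. Set MR = MC: 115.5 − Q = 51 + 0.1Q → Q_m = 58.6364.
Price P_m = 115.5 − 0.5·58.6364 = 86.1818; MC(Q_m) = 51 + 0.1·58.6364 = 56.8636.
Competitive Q* = 107.5, so ΔQ = 48.8636; wedge = 86.1818 − 56.8636 = 29.3182.
Welfare loss = ½ × 48.8636 × 29.3182 = 716.30.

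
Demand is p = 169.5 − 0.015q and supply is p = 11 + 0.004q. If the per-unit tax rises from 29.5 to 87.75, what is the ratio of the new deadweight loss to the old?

Competitive equilibrium: 169.5 − 0.015q = 11 + 0.004q → q* = 8342.1053, p* = 44.3684.
For a per-unit tax t: Δq = t/0.019, so DWL = ½·t·(t/0.019) = t²/0.038.
At t = 29.5: DWL = 22901.316. At t = 87.75: DWL = 202633.224.
Ratio = (87.75/29.5)² = 8.848.

8.848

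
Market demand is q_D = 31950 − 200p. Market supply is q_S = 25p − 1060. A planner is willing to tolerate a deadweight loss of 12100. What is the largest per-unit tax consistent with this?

33

In inverse form: demand p = 159.75 − 0.005q, supply p = 42.4 + 0.04q.
Competitive equilibrium: 159.75 − 0.005q = 42.4 + 0.04q → q* = 2607.7778, p* = 146.7111.
A tax t gives Δq = t/0.045 and wedge t, so DWL = t²/0.09.
t²/0.09 = 12100 → t² = 1089 → t = 33.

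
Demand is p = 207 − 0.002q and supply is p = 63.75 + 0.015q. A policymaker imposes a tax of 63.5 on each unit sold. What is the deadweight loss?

118595.59

Competitive equilibrium: 207 − 0.002q = 63.75 + 0.015q → q* = 8426.4706, p* = 190.1471.
With the tax, the buyer price exceeds the seller price by 63.5: (207 − 0.002q) − (63.75 + 0.015q) = 63.5 → q' = 4691.1765.
Δq = 8426.4706 − 4691.1765 = 3735.2941; the wedge equals the tax, 63.5.
Welfare loss = ½ × 3735.2941 × 63.5 = 118595.59.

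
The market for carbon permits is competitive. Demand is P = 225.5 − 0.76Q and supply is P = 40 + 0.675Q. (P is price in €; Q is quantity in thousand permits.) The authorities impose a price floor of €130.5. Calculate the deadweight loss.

€13.07 thousand

Competitive equilibrium: 225.5 − 0.76Q = 40 + 0.675Q → Q* = 129.2683, P* = 127.2561.
At the floor P = 130.5, quantity demanded = (225.5 − 130.5)/0.76 = 125.
Sellers' marginal cost at Q' = 125: 40 + 0.675·125 = 124.375.
ΔQ = 129.2683 − 125 = 4.2683; wedge = 130.5 − 124.375 = 6.125.
Deadweight loss = ½ × 4.2683 × 6.125 = €13.07 thousand.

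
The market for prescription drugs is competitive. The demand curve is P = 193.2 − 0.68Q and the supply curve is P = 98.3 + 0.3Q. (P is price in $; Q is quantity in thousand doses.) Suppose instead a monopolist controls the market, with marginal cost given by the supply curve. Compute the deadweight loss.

$771.04 thousand

Competitive equilibrium: 193.2 − 0.68Q = 98.3 + 0.3Q → Q* = 96.8367, P* = 127.351.
Marginal revenue: MR = 193.2 − 1.36Q. Set MR = MC: 193.2 − 1.36Q = 98.3 + 0.3Q → Q_m = 57.1687.
Price P_m = 193.2 − 0.68·57.1687 = 154.3253; MC(Q_m) = 98.3 + 0.3·57.1687 = 115.4506.
Competitive Q* = 96.8367, so ΔQ = 39.668; wedge = 154.3253 − 115.4506 = 38.8747.
DWL = ½ × 39.668 × 38.8747 = $771.04 thousand.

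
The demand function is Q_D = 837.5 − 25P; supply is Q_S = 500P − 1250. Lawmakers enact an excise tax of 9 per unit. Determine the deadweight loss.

In inverse form: demand P = 33.5 − 0.04Q, supply P = 2.5 + 0.002Q.
Competitive equilibrium: 33.5 − 0.04Q = 2.5 + 0.002Q → Q* = 738.0952, P* = 3.9762.
With the tax, the buyer price exceeds the seller price by 9: (33.5 − 0.04Q) − (2.5 + 0.002Q) = 9 → Q' = 523.8095.
ΔQ = 738.0952 − 523.8095 = 214.2857; the wedge equals the tax, 9.
Deadweight loss = ½ × 214.2857 × 9 = 964.29.

964.29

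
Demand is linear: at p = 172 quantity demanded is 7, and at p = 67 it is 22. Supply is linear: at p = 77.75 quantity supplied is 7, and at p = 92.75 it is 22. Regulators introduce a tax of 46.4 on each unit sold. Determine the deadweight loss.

134.56

Demand slope = (67 − 172)/(22 − 7) = −7, so p = 221 − 7q.
Supply slope = (92.75 − 77.75)/(22 − 7) = 1, so p = 70.75 + q.
Competitive equilibrium: 221 − 7q = 70.75 + q → q* = 18.7813, p* = 89.5313.
With the tax, the buyer price exceeds the seller price by 46.4: (221 − 7q) − (70.75 + q) = 46.4 → q' = 12.9813.
Δq = 18.7813 − 12.9813 = 5.8; the wedge equals the tax, 46.4.
Welfare loss = ½ × 5.8 × 46.4 = 134.56.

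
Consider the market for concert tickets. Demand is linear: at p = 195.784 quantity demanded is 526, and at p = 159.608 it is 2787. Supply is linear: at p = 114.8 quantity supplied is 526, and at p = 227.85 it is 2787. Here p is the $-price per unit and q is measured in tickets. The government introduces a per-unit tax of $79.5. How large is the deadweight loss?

Demand slope = (159.608 − 195.784)/(2787 − 526) = −0.016, so p = 204.2 − 0.016q.
Supply slope = (227.85 − 114.8)/(2787 − 526) = 0.05, so p = 88.5 + 0.05q.
Competitive equilibrium: 204.2 − 0.016q = 88.5 + 0.05q → q* = 1753.0303, p* = 176.1515.
With the tax, the buyer price exceeds the seller price by 79.5: (204.2 − 0.016q) − (88.5 + 0.05q) = 79.5 → q' = 548.4848.
Δq = 1753.0303 − 548.4848 = 1204.5455; the wedge equals the tax, 79.5.
DWL = ½ × 1204.5455 × 79.5 = $47880.68.

$47880.68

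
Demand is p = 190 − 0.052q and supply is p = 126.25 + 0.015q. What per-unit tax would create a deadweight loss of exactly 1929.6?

Competitive equilibrium: 190 − 0.052q = 126.25 + 0.015q → q* = 951.4925, p* = 140.5224.
A tax t gives Δq = t/0.067 and wedge t, so DWL = t²/0.134.
t²/0.134 = 1929.6 → t² = 258.5664 → t = 16.08.

16.08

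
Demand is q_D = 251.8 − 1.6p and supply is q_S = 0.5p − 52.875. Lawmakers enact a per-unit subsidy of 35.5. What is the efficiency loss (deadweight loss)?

In inverse form: demand p = 157.375 − 0.625q, supply p = 105.75 + 2q.
Competitive equilibrium: 157.375 − 0.625q = 105.75 + 2q → q* = 19.6667, p* = 145.0833.
The subsidy lowers effective supply by 35.5: p = 70.25 + 2q.
New quantity: 157.375 − 0.625q = 70.25 + 2q → q' = 33.1905.
Overproduction Δq = 33.1905 − 19.6667 = 13.5238; wedge = subsidy = 35.5.
The triangle = ½ × 13.5238 × 35.5 = 240.05.

240.05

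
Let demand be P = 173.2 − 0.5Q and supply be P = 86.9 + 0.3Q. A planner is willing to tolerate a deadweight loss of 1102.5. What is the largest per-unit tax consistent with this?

42

Competitive equilibrium: 173.2 − 0.5Q = 86.9 + 0.3Q → Q* = 107.875, P* = 119.2625.
A tax t gives ΔQ = t/0.8 and wedge t, so DWL = t²/1.6.
t²/1.6 = 1102.5 → t² = 1764 → t = 42.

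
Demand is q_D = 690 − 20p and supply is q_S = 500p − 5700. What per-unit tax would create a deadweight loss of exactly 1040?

In inverse form: demand p = 34.5 − 0.05q, supply p = 11.4 + 0.002q.
Competitive equilibrium: 34.5 − 0.05q = 11.4 + 0.002q → q* = 444.2308, p* = 12.2885.
A tax t gives Δq = t/0.052 and wedge t, so DWL = t²/0.104.
t²/0.104 = 1040 → t² = 108.16 → t = 10.4.

10.4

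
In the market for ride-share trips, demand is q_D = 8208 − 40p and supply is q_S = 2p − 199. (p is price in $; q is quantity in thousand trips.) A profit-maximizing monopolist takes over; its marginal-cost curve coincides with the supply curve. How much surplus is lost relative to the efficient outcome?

$21.98 thousand

In inverse form: demand p = 205.2 − 0.025q, supply p = 99.5 + 0.5q.
Competitive equilibrium: 205.2 − 0.025q = 99.5 + 0.5q → q* = 201.3333, p* = 200.1667.
Marginal revenue: MR = 205.2 − 0.05q. Set MR = MC: 205.2 − 0.05q = 99.5 + 0.5q → q_m = 192.1818.
Price p_m = 205.2 − 0.025·192.1818 = 200.3955; MC(q_m) = 99.5 + 0.5·192.1818 = 195.5909.
Competitive q* = 201.3333, so Δq = 9.1515; wedge = 200.3955 − 195.5909 = 4.8046.
DWL = ½ × 9.1515 × 4.8046 = $21.98 thousand.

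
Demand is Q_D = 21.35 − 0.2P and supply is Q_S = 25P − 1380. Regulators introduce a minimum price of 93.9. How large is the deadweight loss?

147.79

In inverse form: demand P = 106.75 − 5Q, supply P = 55.2 + 0.04Q.
Competitive equilibrium: 106.75 − 5Q = 55.2 + 0.04Q → Q* = 10.2282, P* = 55.6091.
At the floor P = 93.9, quantity demanded = (106.75 − 93.9)/5 = 2.57.
Sellers' marginal cost at Q' = 2.57: 55.2 + 0.04·2.57 = 55.3028.
ΔQ = 10.2282 − 2.57 = 7.6582; wedge = 93.9 − 55.3028 = 38.5972.
Welfare loss = ½ × 7.6582 × 38.5972 = 147.79.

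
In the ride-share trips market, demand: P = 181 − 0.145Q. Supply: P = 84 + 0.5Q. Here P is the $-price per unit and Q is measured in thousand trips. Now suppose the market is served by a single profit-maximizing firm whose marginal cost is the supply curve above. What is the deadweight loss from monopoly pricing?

Competitive equilibrium: 181 − 0.145Q = 84 + 0.5Q → Q* = 150.3876, P* = 159.1938.
Marginal revenue: MR = 181 − 0.29Q. Set MR = MC: 181 − 0.29Q = 84 + 0.5Q → Q_m = 122.7848.
Price P_m = 181 − 0.145·122.7848 = 163.1962; MC(Q_m) = 84 + 0.5·122.7848 = 145.3924.
Competitive Q* = 150.3876, so ΔQ = 27.6028; wedge = 163.1962 − 145.3924 = 17.8038.
DWL = ½ × 27.6028 × 17.8038 = $245.72 thousand.

$245.72 thousand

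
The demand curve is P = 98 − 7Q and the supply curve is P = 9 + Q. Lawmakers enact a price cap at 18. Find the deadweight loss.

18.06

Competitive equilibrium: 98 − 7Q = 9 + Q → Q* = 11.125, P* = 20.125.
At the ceiling P = 18, quantity supplied = (18 − 9)/1 = 9.
Willingness to pay at Q' = 9: 98 − 7·9 = 35.
ΔQ = 11.125 − 9 = 2.125; wedge = 35 − 18 = 17.
Welfare loss = ½ × 2.125 × 17 = 18.06.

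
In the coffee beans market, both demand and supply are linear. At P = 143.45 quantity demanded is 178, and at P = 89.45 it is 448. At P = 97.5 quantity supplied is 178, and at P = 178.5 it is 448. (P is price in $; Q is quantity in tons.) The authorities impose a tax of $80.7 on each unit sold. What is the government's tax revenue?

$8755.95

Demand slope = (89.45 − 143.45)/(448 − 178) = −0.2, so P = 179.05 − 0.2Q.
Supply slope = (178.5 − 97.5)/(448 − 178) = 0.3, so P = 44.1 + 0.3Q.
Competitive equilibrium: 179.05 − 0.2Q = 44.1 + 0.3Q → Q* = 269.9, P* = 125.07.
With the tax, the buyer price exceeds the seller price by 80.7: (179.05 − 0.2Q) − (44.1 + 0.3Q) = 80.7 → Q' = 108.5.
Tax revenue = 80.7 × 108.5 = $8755.95.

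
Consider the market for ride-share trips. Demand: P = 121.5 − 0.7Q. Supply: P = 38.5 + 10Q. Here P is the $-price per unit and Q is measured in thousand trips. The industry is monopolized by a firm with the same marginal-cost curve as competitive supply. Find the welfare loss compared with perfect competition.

Competitive equilibrium: 121.5 − 0.7Q = 38.5 + 10Q → Q* = 7.757, P* = 116.0701.
Marginal revenue: MR = 121.5 − 1.4Q. Set MR = MC: 121.5 − 1.4Q = 38.5 + 10Q → Q_m = 7.2807.
Price P_m = 121.5 − 0.7·7.2807 = 116.4035; MC(Q_m) = 38.5 + 10·7.2807 = 111.307.
Competitive Q* = 7.757, so ΔQ = 0.4763; wedge = 116.4035 − 111.307 = 5.0965.
Welfare loss = ½ × 0.4763 × 5.0965 = $1.21 thousand.

$1.21 thousand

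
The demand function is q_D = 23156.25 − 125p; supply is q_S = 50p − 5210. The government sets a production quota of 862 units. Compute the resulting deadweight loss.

57842.92

In inverse form: demand p = 185.25 − 0.008q, supply p = 104.2 + 0.02q.
Competitive equilibrium: 185.25 − 0.008q = 104.2 + 0.02q → q* = 2894.6429, p* = 162.0929.
At q = 862: demand price = 185.25 − 0.008·862 = 178.354; supply price = 104.2 + 0.02·862 = 121.44.
Δq = 2894.6429 − 862 = 2032.6429; wedge = 178.354 − 121.44 = 56.914.
Deadweight loss = ½ × 2032.6429 × 56.914 = 57842.92.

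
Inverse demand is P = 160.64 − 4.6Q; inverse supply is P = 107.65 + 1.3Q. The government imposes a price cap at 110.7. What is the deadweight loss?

129.88

Competitive equilibrium: 160.64 − 4.6Q = 107.65 + 1.3Q → Q* = 8.9814, P* = 119.3258.
At the ceiling P = 110.7, quantity supplied = (110.7 − 107.65)/1.3 = 2.3462.
Willingness to pay at Q' = 2.3462: 160.64 − 4.6·2.3462 = 149.8475.
ΔQ = 8.9814 − 2.3462 = 6.6352; wedge = 149.8475 − 110.7 = 39.1475.
The triangle = ½ × 6.6352 × 39.1475 = 129.88.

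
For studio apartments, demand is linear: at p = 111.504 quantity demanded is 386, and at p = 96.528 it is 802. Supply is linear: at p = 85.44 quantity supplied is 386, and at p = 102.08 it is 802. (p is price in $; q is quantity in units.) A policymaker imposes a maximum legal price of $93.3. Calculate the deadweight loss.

$814.98

Demand slope = (96.528 − 111.504)/(802 − 386) = −0.036, so p = 125.4 − 0.036q.
Supply slope = (102.08 − 85.44)/(802 − 386) = 0.04, so p = 70 + 0.04q.
Competitive equilibrium: 125.4 − 0.036q = 70 + 0.04q → q* = 728.9474, p* = 99.1579.
At the ceiling p = 93.3, quantity supplied = (93.3 − 70)/0.04 = 582.5.
Willingness to pay at q' = 582.5: 125.4 − 0.036·582.5 = 104.43.
Δq = 728.9474 − 582.5 = 146.4474; wedge = 104.43 − 93.3 = 11.13.
Deadweight loss = ½ × 146.4474 × 11.13 = $814.98.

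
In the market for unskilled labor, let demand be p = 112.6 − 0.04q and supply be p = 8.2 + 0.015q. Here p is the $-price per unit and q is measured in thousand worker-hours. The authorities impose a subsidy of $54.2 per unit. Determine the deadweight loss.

$26705.82 thousand

Competitive equilibrium: 112.6 − 0.04q = 8.2 + 0.015q → q* = 1898.1818, p* = 36.6727.
The subsidy lowers effective supply by 54.2: p = 0.015q − 46.
New quantity: 112.6 − 0.04q = 0.015q − 46 → q' = 2883.6364.
Overproduction Δq = 2883.6364 − 1898.1818 = 985.4546; wedge = subsidy = 54.2.
Welfare loss = ½ × 985.4546 × 54.2 = $26705.82 thousand.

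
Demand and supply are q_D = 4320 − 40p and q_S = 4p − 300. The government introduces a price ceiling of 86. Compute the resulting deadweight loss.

794.20

In inverse form: demand p = 108 − 0.025q, supply p = 75 + 0.25q.
Competitive equilibrium: 108 − 0.025q = 75 + 0.25q → q* = 120, p* = 105.
At the ceiling p = 86, quantity supplied = (86 − 75)/0.25 = 44.
Willingness to pay at q' = 44: 108 − 0.025·44 = 106.9.
Δq = 120 − 44 = 76; wedge = 106.9 − 86 = 20.9.
Deadweight loss = ½ × 76 × 20.9 = 794.20.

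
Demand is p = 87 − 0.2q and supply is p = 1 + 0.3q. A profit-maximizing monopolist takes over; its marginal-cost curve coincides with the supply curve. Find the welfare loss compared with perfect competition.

603.76

Competitive equilibrium: 87 − 0.2q = 1 + 0.3q → q* = 172, p* = 52.6.
Marginal revenue: MR = 87 − 0.4q. Set MR = MC: 87 − 0.4q = 1 + 0.3q → q_m = 122.8571.
Price p_m = 87 − 0.2·122.8571 = 62.4286; MC(q_m) = 1 + 0.3·122.8571 = 37.8571.
Competitive q* = 172, so Δq = 49.1429; wedge = 62.4286 − 37.8571 = 24.5715.
The triangle = ½ × 49.1429 × 24.5715 = 603.76.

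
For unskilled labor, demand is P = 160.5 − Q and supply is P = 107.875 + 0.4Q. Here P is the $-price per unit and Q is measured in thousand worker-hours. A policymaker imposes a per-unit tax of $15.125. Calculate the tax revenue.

$405.13 thousand

Competitive equilibrium: 160.5 − Q = 107.875 + 0.4Q → Q* = 37.5893, P* = 122.9107.
With the tax, the buyer price exceeds the seller price by 15.125: (160.5 − Q) − (107.875 + 0.4Q) = 15.125 → Q' = 26.7857.
Tax revenue = 15.125 × 26.7857 = $405.13 thousand.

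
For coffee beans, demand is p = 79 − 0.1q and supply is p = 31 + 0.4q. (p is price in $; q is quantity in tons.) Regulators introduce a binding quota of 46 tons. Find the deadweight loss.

$625

Competitive equilibrium: 79 − 0.1q = 31 + 0.4q → q* = 96, p* = 69.4.
At q = 46: demand price = 79 − 0.1·46 = 74.4; supply price = 31 + 0.4·46 = 49.4.
Δq = 96 − 46 = 50; wedge = 74.4 − 49.4 = 25.
Welfare loss = ½ × 50 × 25 = $625.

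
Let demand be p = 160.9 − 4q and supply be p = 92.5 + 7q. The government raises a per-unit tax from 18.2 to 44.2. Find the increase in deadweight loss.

73.75

Competitive equilibrium: 160.9 − 4q = 92.5 + 7q → q* = 6.2182, p* = 136.0273.
For a per-unit tax t: Δq = t/11, so DWL = ½·t·(t/11) = t²/22.
At t = 18.2: DWL = 15.056. At t = 44.2: DWL = 88.802.
Increase = 88.802 − 15.056 = 73.75.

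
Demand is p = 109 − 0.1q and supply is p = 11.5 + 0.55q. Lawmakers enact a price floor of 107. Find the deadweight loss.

Competitive equilibrium: 109 − 0.1q = 11.5 + 0.55q → q* = 150, p* = 94.
At the floor p = 107, quantity demanded = (109 − 107)/0.1 = 20.
Sellers' marginal cost at q' = 20: 11.5 + 0.55·20 = 22.5.
Δq = 150 − 20 = 130; wedge = 107 − 22.5 = 84.5.
Deadweight loss = ½ × 130 × 84.5 = 5492.50.

5492.50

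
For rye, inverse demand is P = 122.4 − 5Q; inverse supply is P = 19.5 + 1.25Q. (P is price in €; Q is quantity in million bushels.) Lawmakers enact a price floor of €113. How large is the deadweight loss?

€664.67 million

Competitive equilibrium: 122.4 − 5Q = 19.5 + 1.25Q → Q* = 16.464, P* = 40.08.
At the floor P = 113, quantity demanded = (122.4 − 113)/5 = 1.88.
Sellers' marginal cost at Q' = 1.88: 19.5 + 1.25·1.88 = 21.85.
ΔQ = 16.464 − 1.88 = 14.584; wedge = 113 − 21.85 = 91.15.
DWL = ½ × 14.584 × 91.15 = €664.67 million.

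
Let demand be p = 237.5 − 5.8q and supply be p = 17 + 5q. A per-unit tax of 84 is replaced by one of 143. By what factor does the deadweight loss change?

2.898

Competitive equilibrium: 237.5 − 5.8q = 17 + 5q → q* = 20.4167, p* = 119.0833.
For a per-unit tax t: Δq = t/10.8, so DWL = ½·t·(t/10.8) = t²/21.6.
At t = 84: DWL = 326.667. At t = 143: DWL = 946.713.
Ratio = (143/84)² = 2.898.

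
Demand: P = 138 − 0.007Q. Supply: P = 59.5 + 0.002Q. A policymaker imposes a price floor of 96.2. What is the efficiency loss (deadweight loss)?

34050.90

Competitive equilibrium: 138 − 0.007Q = 59.5 + 0.002Q → Q* = 8722.222222, P* = 76.944444.
At the floor P = 96.2, quantity demanded = (138 − 96.2)/0.007 = 5971.428571.
Sellers' marginal cost at Q' = 5971.428571: 59.5 + 0.002·5971.428571 = 71.442857.
ΔQ = 8722.222222 − 5971.428571 = 2750.793651; wedge = 96.2 − 71.442857 = 24.757143.
DWL = ½ × 2750.793651 × 24.757143 = 34050.90.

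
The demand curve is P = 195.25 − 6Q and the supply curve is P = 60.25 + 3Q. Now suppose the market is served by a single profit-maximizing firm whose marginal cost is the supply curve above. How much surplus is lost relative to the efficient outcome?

162

Competitive equilibrium: 195.25 − 6Q = 60.25 + 3Q → Q* = 15, P* = 105.25.
Marginal revenue: MR = 195.25 − 12Q. Set MR = MC: 195.25 − 12Q = 60.25 + 3Q → Q_m = 9.
Price P_m = 195.25 − 6·9 = 141.25; MC(Q_m) = 60.25 + 3·9 = 87.25.
Competitive Q* = 15, so ΔQ = 6; wedge = 141.25 − 87.25 = 54.
Deadweight loss = ½ × 6 × 54 = 162.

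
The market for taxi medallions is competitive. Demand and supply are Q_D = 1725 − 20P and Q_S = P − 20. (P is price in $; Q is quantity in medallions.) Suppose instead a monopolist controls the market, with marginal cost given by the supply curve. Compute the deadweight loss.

$4.32

In inverse form: demand P = 86.25 − 0.05Q, supply P = 20 + Q.
Competitive equilibrium: 86.25 − 0.05Q = 20 + Q → Q* = 63.0952, P* = 83.0952.
Marginal revenue: MR = 86.25 − 0.1Q. Set MR = MC: 86.25 − 0.1Q = 20 + Q → Q_m = 60.2273.
Price P_m = 86.25 − 0.05·60.2273 = 83.2386; MC(Q_m) = 20 + 1·60.2273 = 80.2273.
Competitive Q* = 63.0952, so ΔQ = 2.8679; wedge = 83.2386 − 80.2273 = 3.0113.
Deadweight loss = ½ × 2.8679 × 3.0113 = $4.32.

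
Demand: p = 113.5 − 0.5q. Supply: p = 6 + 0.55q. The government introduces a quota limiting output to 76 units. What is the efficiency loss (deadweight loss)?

365.38

Competitive equilibrium: 113.5 − 0.5q = 6 + 0.55q → q* = 102.381, p* = 62.3095.
At q = 76: demand price = 113.5 − 0.5·76 = 75.5; supply price = 6 + 0.55·76 = 47.8.
Δq = 102.381 − 76 = 26.381; wedge = 75.5 − 47.8 = 27.7.
Deadweight loss = ½ × 26.381 × 27.7 = 365.38.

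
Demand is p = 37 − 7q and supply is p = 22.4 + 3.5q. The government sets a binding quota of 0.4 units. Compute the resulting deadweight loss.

5.15

Competitive equilibrium: 37 − 7q = 22.4 + 3.5q → q* = 1.3905, p* = 27.2667.
At q = 0.4: demand price = 37 − 7·0.4 = 34.2; supply price = 22.4 + 3.5·0.4 = 23.8.
Δq = 1.3905 − 0.4 = 0.9905; wedge = 34.2 − 23.8 = 10.4.
The triangle = ½ × 0.9905 × 10.4 = 5.15.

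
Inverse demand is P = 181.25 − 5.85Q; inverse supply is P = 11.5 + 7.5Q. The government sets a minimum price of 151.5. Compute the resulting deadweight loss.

388.59

Competitive equilibrium: 181.25 − 5.85Q = 11.5 + 7.5Q → Q* = 12.7154, P* = 106.8652.
At the floor P = 151.5, quantity demanded = (181.25 − 151.5)/5.85 = 5.0855.
Sellers' marginal cost at Q' = 5.0855: 11.5 + 7.5·5.0855 = 49.6413.
ΔQ = 12.7154 − 5.0855 = 7.6299; wedge = 151.5 − 49.6413 = 101.8587.
The triangle = ½ × 7.6299 × 101.8587 = 388.59.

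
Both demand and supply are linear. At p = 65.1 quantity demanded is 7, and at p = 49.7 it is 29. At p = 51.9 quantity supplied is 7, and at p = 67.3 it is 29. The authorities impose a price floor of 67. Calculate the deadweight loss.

103.21

Demand slope = (49.7 − 65.1)/(29 − 7) = −0.7, so p = 70 − 0.7q.
Supply slope = (67.3 − 51.9)/(29 − 7) = 0.7, so p = 47 + 0.7q.
Competitive equilibrium: 70 − 0.7q = 47 + 0.7q → q* = 16.4286, p* = 58.5.
At the floor p = 67, quantity demanded = (70 − 67)/0.7 = 4.2857.
Sellers' marginal cost at q' = 4.2857: 47 + 0.7·4.2857 = 50.
Δq = 16.4286 − 4.2857 = 12.1429; wedge = 67 − 50 = 17.
The triangle = ½ × 12.1429 × 17 = 103.21.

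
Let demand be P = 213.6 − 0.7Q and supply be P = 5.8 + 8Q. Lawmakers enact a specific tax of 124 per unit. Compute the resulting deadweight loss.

Competitive equilibrium: 213.6 − 0.7Q = 5.8 + 8Q → Q* = 23.8851, P* = 196.8805.
With the tax, the buyer price exceeds the seller price by 124: (213.6 − 0.7Q) − (5.8 + 8Q) = 124 → Q' = 9.6322.
ΔQ = 23.8851 − 9.6322 = 14.2529; the wedge equals the tax, 124.
Deadweight loss = ½ × 14.2529 × 124 = 883.68.

883.68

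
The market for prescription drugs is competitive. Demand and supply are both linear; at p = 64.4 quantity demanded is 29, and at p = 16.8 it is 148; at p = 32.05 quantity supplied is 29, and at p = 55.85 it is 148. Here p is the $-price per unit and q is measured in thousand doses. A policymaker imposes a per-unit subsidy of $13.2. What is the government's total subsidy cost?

$1384.90 thousand

Demand slope = (16.8 − 64.4)/(148 − 29) = −0.4, so p = 76 − 0.4q.
Supply slope = (55.85 − 32.05)/(148 − 29) = 0.2, so p = 26.25 + 0.2q.
Competitive equilibrium: 76 − 0.4q = 26.25 + 0.2q → q* = 82.9167, p* = 42.8333.
The subsidy lowers effective supply by 13.2: p = 13.05 + 0.2q.
New quantity: 76 − 0.4q = 13.05 + 0.2q → q' = 104.9167.
Total subsidy cost = 13.2 × 104.9167 = $1384.90 thousand.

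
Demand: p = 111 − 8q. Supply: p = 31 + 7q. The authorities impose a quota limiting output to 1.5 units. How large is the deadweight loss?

110.21

Competitive equilibrium: 111 − 8q = 31 + 7q → q* = 5.3333, p* = 68.3333.
At q = 1.5: demand price = 111 − 8·1.5 = 99; supply price = 31 + 7·1.5 = 41.5.
Δq = 5.3333 − 1.5 = 3.8333; wedge = 99 − 41.5 = 57.5.
Deadweight loss = ½ × 3.8333 × 57.5 = 110.21.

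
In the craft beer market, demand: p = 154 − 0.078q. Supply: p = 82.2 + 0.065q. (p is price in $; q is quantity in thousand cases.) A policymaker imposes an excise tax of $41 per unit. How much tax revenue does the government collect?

$8830.77 thousand

Competitive equilibrium: 154 − 0.078q = 82.2 + 0.065q → q* = 502.0979, p* = 114.8364.
With the tax, the buyer price exceeds the seller price by 41: (154 − 0.078q) − (82.2 + 0.065q) = 41 → q' = 215.3846.
Tax revenue = 41 × 215.3846 = $8830.77 thousand.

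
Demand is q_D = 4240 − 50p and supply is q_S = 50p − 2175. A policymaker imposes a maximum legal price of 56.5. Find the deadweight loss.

In inverse form: demand p = 84.8 − 0.02q, supply p = 43.5 + 0.02q.
Competitive equilibrium: 84.8 − 0.02q = 43.5 + 0.02q → q* = 1032.5, p* = 64.15.
At the ceiling p = 56.5, quantity supplied = (56.5 − 43.5)/0.02 = 650.
Willingness to pay at q' = 650: 84.8 − 0.02·650 = 71.8.
Δq = 1032.5 − 650 = 382.5; wedge = 71.8 − 56.5 = 15.3.
Welfare loss = ½ × 382.5 × 15.3 = 2926.125.

2926.125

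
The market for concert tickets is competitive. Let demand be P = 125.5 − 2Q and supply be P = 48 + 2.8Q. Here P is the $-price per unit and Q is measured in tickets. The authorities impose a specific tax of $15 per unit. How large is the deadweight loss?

Competitive equilibrium: 125.5 − 2Q = 48 + 2.8Q → Q* = 16.1458, P* = 93.2083.
With the tax, the buyer price exceeds the seller price by 15: (125.5 − 2Q) − (48 + 2.8Q) = 15 → Q' = 13.0208.
ΔQ = 16.1458 − 13.0208 = 3.125; the wedge equals the tax, 15.
Welfare loss = ½ × 3.125 × 15 = $23.44.

$23.44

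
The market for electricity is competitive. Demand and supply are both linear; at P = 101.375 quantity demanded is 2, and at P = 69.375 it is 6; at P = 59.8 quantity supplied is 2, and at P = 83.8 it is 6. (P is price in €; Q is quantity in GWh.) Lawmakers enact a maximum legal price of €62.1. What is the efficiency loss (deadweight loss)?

€46.82

Demand slope = (69.375 − 101.375)/(6 − 2) = −8, so P = 117.375 − 8Q.
Supply slope = (83.8 − 59.8)/(6 − 2) = 6, so P = 47.8 + 6Q.
Competitive equilibrium: 117.375 − 8Q = 47.8 + 6Q → Q* = 4.9696, P* = 77.6179.
At the ceiling P = 62.1, quantity supplied = (62.1 − 47.8)/6 = 2.3833.
Willingness to pay at Q' = 2.3833: 117.375 − 8·2.3833 = 98.3086.
ΔQ = 4.9696 − 2.3833 = 2.5863; wedge = 98.3086 − 62.1 = 36.2086.
Deadweight loss = ½ × 2.5863 × 36.2086 = €46.82.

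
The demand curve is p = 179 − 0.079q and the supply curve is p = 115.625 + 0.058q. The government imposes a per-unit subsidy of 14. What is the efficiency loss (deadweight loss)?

715.33

Competitive equilibrium: 179 − 0.079q = 115.625 + 0.058q → q* = 462.5912, p* = 142.4553.
The subsidy lowers effective supply by 14: p = 101.625 + 0.058q.
New quantity: 179 − 0.079q = 101.625 + 0.058q → q' = 564.781.
Overproduction Δq = 564.781 − 462.5912 = 102.1898; wedge = subsidy = 14.
Welfare loss = ½ × 102.1898 × 14 = 715.33.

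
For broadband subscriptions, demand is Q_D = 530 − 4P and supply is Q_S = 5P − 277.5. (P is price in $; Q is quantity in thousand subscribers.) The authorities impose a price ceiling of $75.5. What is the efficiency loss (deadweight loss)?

In inverse form: demand P = 132.5 − 0.25Q, supply P = 55.5 + 0.2Q.
Competitive equilibrium: 132.5 − 0.25Q = 55.5 + 0.2Q → Q* = 171.1111, P* = 89.7222.
At the ceiling P = 75.5, quantity supplied = (75.5 − 55.5)/0.2 = 100.
Willingness to pay at Q' = 100: 132.5 − 0.25·100 = 107.5.
ΔQ = 171.1111 − 100 = 71.1111; wedge = 107.5 − 75.5 = 32.
DWL = ½ × 71.1111 × 32 = $1137.78 thousand.

$1137.78 thousand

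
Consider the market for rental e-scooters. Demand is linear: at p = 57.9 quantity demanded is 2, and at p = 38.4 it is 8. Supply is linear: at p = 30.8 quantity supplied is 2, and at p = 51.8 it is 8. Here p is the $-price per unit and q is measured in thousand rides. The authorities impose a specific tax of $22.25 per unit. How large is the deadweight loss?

Demand slope = (38.4 − 57.9)/(8 − 2) = −3.25, so p = 64.4 − 3.25q.
Supply slope = (51.8 − 30.8)/(8 − 2) = 3.5, so p = 23.8 + 3.5q.
Competitive equilibrium: 64.4 − 3.25q = 23.8 + 3.5q → q* = 6.0148, p* = 44.8519.
With the tax, the buyer price exceeds the seller price by 22.25: (64.4 − 3.25q) − (23.8 + 3.5q) = 22.25 → q' = 2.7185.
Δq = 6.0148 − 2.7185 = 3.2963; the wedge equals the tax, 22.25.
Welfare loss = ½ × 3.2963 × 22.25 = $36.67 thousand.

$36.67 thousand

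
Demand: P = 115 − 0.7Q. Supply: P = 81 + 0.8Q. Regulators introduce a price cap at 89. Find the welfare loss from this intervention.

Competitive equilibrium: 115 − 0.7Q = 81 + 0.8Q → Q* = 22.6667, P* = 99.1333.
At the ceiling P = 89, quantity supplied = (89 − 81)/0.8 = 10.
Willingness to pay at Q' = 10: 115 − 0.7·10 = 108.
ΔQ = 22.6667 − 10 = 12.6667; wedge = 108 − 89 = 19.
Welfare loss = ½ × 12.6667 × 19 = 120.33.

120.33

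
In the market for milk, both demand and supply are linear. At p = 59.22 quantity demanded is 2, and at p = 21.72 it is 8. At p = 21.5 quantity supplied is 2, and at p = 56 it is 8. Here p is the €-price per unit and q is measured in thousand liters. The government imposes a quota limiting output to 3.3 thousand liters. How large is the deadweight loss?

Demand slope = (21.72 − 59.22)/(8 − 2) = −6.25, so p = 71.72 − 6.25q.
Supply slope = (56 − 21.5)/(8 − 2) = 5.75, so p = 10 + 5.75q.
Competitive equilibrium: 71.72 − 6.25q = 10 + 5.75q → q* = 5.1433, p* = 39.5742.
At q = 3.3: demand price = 71.72 − 6.25·3.3 = 51.095; supply price = 10 + 5.75·3.3 = 28.975.
Δq = 5.1433 − 3.3 = 1.8433; wedge = 51.095 − 28.975 = 22.12.
Welfare loss = ½ × 1.8433 × 22.12 = €20.39 thousand.

€20.39 thousand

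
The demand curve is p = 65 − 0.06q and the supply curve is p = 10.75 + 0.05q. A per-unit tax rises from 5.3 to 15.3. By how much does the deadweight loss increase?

Competitive equilibrium: 65 − 0.06q = 10.75 + 0.05q → q* = 493.1818, p* = 35.4091.
For a per-unit tax t: Δq = t/0.11, so DWL = ½·t·(t/0.11) = t²/0.22.
At t = 5.3: DWL = 127.682. At t = 15.3: DWL = 1064.045.
Increase = 1064.045 − 127.682 = 936.36.

936.36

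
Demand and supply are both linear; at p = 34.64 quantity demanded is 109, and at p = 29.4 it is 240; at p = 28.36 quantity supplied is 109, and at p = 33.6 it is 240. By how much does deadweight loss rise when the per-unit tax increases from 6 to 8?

175

Demand slope = (29.4 − 34.64)/(240 − 109) = −0.04, so p = 39 − 0.04q.
Supply slope = (33.6 − 28.36)/(240 − 109) = 0.04, so p = 24 + 0.04q.
Competitive equilibrium: 39 − 0.04q = 24 + 0.04q → q* = 187.5, p* = 31.5.
For a per-unit tax t: Δq = t/0.08, so DWL = ½·t·(t/0.08) = t²/0.16.
At t = 6: DWL = 225. At t = 8: DWL = 400.
Increase = 400 − 225 = 175.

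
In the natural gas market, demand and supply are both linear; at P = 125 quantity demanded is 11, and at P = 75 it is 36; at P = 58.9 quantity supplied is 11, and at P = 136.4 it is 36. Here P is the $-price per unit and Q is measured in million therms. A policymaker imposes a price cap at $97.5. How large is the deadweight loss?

Demand slope = (75 − 125)/(36 − 11) = −2, so P = 147 − 2Q.
Supply slope = (136.4 − 58.9)/(36 − 11) = 3.1, so P = 24.8 + 3.1Q.
Competitive equilibrium: 147 − 2Q = 24.8 + 3.1Q → Q* = 23.9608, P* = 99.0784.
At the ceiling P = 97.5, quantity supplied = (97.5 − 24.8)/3.1 = 23.4516.
Willingness to pay at Q' = 23.4516: 147 − 2·23.4516 = 100.0968.
ΔQ = 23.9608 − 23.4516 = 0.5092; wedge = 100.0968 − 97.5 = 2.5968.
DWL = ½ × 0.5092 × 2.5968 = $0.66 million.

$0.66 million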